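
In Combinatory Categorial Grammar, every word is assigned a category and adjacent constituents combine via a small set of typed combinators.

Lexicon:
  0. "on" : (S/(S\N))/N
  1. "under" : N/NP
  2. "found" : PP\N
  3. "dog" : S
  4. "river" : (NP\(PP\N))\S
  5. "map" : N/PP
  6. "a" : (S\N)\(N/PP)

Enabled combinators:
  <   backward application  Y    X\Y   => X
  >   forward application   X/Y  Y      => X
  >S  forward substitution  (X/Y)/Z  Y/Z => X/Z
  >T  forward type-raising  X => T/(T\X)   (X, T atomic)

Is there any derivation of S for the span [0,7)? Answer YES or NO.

[0,7] S   >
  [0,5] S/(S\N)   >
    [0,1] "on" : (S/(S\N))/N
    [1,5] N   >
      [1,2] "under" : N/NP
      [2,5] NP   <
        [2,3] "found" : PP\N
        [3,5] NP\(PP\N)   <
          [3,4] "dog" : S
          [4,5] "river" : (NP\(PP\N))\S
  [5,7] S\N   <
    [5,6] "map" : N/PP
    [6,7] "a" : (S\N)\(N/PP)

YES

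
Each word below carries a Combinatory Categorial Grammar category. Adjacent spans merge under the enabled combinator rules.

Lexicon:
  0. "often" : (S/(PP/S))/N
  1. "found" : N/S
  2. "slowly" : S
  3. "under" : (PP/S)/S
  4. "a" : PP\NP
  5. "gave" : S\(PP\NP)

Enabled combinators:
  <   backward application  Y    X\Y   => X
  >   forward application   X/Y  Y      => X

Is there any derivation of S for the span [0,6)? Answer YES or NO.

[0,6] S   >
  [0,3] S/(PP/S)   >
    [0,1] "often" : (S/(PP/S))/N
    [1,3] N   >
      [1,2] "found" : N/S
      [2,3] "slowly" : S
  [3,6] PP/S   >
    [3,4] "under" : (PP/S)/S
    [4,6] S   <
      [4,5] "a" : PP\NP
      [5,6] "gave" : S\(PP\NP)

YES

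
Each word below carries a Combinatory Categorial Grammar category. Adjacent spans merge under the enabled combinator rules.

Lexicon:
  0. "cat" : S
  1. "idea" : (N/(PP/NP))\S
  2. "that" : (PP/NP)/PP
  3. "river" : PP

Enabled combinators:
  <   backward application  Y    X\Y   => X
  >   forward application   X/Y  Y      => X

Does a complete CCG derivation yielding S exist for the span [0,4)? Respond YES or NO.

S (N/(PP/NP))\S (PP/NP)/PP PP
CKY chart[0,4] = {N}; S ∉ chart

NO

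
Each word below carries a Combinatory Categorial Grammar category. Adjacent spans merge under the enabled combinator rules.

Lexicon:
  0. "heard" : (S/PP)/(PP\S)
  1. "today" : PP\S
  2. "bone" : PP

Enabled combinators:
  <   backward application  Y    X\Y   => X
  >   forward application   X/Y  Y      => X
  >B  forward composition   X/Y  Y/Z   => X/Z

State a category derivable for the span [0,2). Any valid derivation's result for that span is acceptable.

[0,3] S   >
  [0,2] S/PP   >
    [0,1] "heard" : (S/PP)/(PP\S)
    [1,2] "today" : PP\S
  [2,3] "bone" : PP

S/PP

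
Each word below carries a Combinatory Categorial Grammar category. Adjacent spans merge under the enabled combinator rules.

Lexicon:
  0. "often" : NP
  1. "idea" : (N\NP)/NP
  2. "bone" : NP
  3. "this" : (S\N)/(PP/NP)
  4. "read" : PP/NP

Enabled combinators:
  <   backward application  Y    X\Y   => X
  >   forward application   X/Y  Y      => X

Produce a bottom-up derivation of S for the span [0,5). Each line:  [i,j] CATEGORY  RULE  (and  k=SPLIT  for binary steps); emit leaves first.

[0,1] NP  lex  "often"
[1,2] (N\NP)/NP  lex  "idea"
[2,3] NP  lex  "bone"
[1,3] N\NP  >  k=2
[0,3] N  <  k=1
[3,4] (S\N)/(PP/NP)  lex  "this"
[4,5] PP/NP  lex  "read"
[3,5] S\N  >  k=4
[0,5] S  <  k=3

[0,5] S   <
  [0,3] N   <
    [0,1] "often" : NP
    [1,3] N\NP   >
      [1,2] "idea" : (N\NP)/NP
      [2,3] "bone" : NP
  [3,5] S\N   >
    [3,4] "this" : (S\N)/(PP/NP)
    [4,5] "read" : PP/NP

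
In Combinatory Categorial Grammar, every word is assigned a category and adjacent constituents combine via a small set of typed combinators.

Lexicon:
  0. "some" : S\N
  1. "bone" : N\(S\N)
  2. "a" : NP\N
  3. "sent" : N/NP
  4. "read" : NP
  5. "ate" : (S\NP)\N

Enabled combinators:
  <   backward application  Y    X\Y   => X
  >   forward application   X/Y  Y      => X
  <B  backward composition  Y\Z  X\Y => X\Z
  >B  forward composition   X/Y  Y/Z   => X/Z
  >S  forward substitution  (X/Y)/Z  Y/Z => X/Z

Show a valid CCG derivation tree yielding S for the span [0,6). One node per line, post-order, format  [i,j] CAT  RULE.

[0,6] S   <
  [0,3] NP   <
    [0,2] N   <
      [0,1] "some" : S\N
      [1,2] "bone" : N\(S\N)
    [2,3] "a" : NP\N
  [3,6] S\NP   <
    [3,5] N   >
      [3,4] "sent" : N/NP
      [4,5] "read" : NP
    [5,6] "ate" : (S\NP)\N

[0,1] S\N  lex  "some"
[1,2] N\(S\N)  lex  "bone"
[0,2] N  <  k=1
[2,3] NP\N  lex  "a"
[0,3] NP  <  k=2
[3,4] N/NP  lex  "sent"
[4,5] NP  lex  "read"
[3,5] N  >  k=4
[5,6] (S\NP)\N  lex  "ate"
[3,6] S\NP  <  k=5
[0,6] S  <  k=3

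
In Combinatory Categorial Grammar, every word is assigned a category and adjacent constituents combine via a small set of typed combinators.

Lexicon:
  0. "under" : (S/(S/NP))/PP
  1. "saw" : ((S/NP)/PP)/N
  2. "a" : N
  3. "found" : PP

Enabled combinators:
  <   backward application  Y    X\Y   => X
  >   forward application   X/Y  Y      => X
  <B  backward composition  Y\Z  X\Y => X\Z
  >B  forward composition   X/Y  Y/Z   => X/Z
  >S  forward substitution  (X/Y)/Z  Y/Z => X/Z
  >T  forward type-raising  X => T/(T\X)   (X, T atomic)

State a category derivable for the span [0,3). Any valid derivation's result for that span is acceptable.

S/PP

[0,4] S   >
  [0,3] S/PP   >S
    [0,1] "under" : (S/(S/NP))/PP
    [1,3] (S/NP)/PP   >
      [1,2] "saw" : ((S/NP)/PP)/N
      [2,3] "a" : N
  [3,4] "found" : PP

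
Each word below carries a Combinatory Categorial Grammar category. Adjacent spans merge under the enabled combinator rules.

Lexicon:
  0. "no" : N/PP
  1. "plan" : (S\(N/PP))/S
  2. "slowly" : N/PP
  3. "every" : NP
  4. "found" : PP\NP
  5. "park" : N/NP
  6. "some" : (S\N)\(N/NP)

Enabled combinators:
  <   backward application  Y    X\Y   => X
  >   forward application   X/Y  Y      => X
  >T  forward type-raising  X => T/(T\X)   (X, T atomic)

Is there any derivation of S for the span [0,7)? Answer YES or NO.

[0,7] S   <
  [0,1] "no" : N/PP
  [1,7] S\(N/PP)   >
    [1,2] "plan" : (S\(N/PP))/S
    [2,7] S   <
      [2,5] N   >
        [2,3] "slowly" : N/PP
        [3,5] PP   <
          [3,4] "every" : NP
          [4,5] "found" : PP\NP
      [5,7] S\N   <
        [5,6] "park" : N/NP
        [6,7] "some" : (S\N)\(N/NP)

YES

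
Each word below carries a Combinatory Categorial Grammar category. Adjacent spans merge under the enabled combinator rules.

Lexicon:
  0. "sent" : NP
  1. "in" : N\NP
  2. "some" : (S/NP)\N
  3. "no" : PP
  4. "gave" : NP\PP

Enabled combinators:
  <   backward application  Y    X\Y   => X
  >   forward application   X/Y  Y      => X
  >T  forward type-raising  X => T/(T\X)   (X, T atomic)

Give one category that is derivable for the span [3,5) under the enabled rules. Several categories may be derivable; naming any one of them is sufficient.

[0,5] S   >
  [0,3] S/NP   <
    [0,2] N   >
      [0,1] N/(N\NP)   >T
        [0,1] "sent" : NP
      [1,2] "in" : N\NP
    [2,3] "some" : (S/NP)\N
  [3,5] NP   <
    [3,4] "no" : PP
    [4,5] "gave" : NP\PP

NP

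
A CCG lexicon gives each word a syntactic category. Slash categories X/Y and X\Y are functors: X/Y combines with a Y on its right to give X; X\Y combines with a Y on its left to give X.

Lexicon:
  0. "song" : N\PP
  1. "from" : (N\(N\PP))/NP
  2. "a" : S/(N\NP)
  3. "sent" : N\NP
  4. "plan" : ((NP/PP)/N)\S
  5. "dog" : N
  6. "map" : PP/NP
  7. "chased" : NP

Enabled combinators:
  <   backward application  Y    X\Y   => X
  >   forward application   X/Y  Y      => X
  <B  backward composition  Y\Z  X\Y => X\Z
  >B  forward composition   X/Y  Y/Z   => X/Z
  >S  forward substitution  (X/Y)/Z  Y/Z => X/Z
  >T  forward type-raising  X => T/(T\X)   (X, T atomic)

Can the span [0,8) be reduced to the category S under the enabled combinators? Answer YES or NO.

NO

N\PP (N\(N\PP))/NP S/(N\NP) N\NP ((NP/PP)/N)\S N PP/NP NP
CKY chart[0,8] = {N, N/(N\N), NP/(NP\N), PP/(PP\N), S/(S\N)}; S ∉ chart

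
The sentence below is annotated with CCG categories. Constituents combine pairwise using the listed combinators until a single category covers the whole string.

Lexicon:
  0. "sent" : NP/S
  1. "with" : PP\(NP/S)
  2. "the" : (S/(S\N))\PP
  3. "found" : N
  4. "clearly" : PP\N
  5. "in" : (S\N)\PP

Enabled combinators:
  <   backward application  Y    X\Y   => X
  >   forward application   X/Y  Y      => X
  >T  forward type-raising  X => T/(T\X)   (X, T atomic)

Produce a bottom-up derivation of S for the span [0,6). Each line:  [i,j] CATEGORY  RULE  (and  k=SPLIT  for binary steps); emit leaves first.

[0,6] S   >
  [0,3] S/(S\N)   <
    [0,2] PP   <
      [0,1] "sent" : NP/S
      [1,2] "with" : PP\(NP/S)
    [2,3] "the" : (S/(S\N))\PP
  [3,6] S\N   <
    [3,5] PP   <
      [3,4] "found" : N
      [4,5] "clearly" : PP\N
    [5,6] "in" : (S\N)\PP

[0,1] NP/S  lex  "sent"
[1,2] PP\(NP/S)  lex  "with"
[0,2] PP  <  k=1
[2,3] (S/(S\N))\PP  lex  "the"
[0,3] S/(S\N)  <  k=2
[3,4] N  lex  "found"
[4,5] PP\N  lex  "clearly"
[3,5] PP  <  k=4
[5,6] (S\N)\PP  lex  "in"
[3,6] S\N  <  k=5
[0,6] S  >  k=3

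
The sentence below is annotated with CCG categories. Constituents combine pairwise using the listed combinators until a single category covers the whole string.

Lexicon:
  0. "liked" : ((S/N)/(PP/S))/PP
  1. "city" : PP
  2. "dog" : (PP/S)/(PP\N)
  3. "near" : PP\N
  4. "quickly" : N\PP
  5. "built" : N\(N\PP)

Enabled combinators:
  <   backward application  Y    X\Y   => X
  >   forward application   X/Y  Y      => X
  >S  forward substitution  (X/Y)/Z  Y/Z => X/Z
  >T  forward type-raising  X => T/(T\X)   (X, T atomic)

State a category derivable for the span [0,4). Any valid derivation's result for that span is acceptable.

[0,6] S   >
  [0,4] S/N   >
    [0,2] (S/N)/(PP/S)   >
      [0,1] "liked" : ((S/N)/(PP/S))/PP
      [1,2] "city" : PP
    [2,4] PP/S   >
      [2,3] "dog" : (PP/S)/(PP\N)
      [3,4] "near" : PP\N
  [4,6] N   <
    [4,5] "quickly" : N\PP
    [5,6] "built" : N\(N\PP)

S/N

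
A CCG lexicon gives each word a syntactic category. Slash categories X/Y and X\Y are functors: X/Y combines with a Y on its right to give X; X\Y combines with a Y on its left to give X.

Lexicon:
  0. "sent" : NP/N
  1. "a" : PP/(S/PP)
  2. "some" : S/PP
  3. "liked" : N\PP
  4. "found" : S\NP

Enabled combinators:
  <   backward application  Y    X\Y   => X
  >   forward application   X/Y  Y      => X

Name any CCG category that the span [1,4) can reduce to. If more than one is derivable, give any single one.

[0,5] S   <
  [0,4] NP   >
    [0,1] "sent" : NP/N
    [1,4] N   <
      [1,3] PP   >
        [1,2] "a" : PP/(S/PP)
        [2,3] "some" : S/PP
      [3,4] "liked" : N\PP
  [4,5] "found" : S\NP

N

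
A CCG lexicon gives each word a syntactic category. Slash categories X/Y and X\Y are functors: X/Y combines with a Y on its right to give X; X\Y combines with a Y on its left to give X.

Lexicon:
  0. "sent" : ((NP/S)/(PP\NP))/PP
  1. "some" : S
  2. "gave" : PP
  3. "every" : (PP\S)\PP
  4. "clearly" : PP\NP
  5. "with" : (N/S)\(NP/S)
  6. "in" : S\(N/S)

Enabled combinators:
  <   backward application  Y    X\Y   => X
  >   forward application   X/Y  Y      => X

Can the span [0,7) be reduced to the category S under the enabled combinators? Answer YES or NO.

[0,7] S   <
  [0,6] N/S   <
    [0,5] NP/S   >
      [0,4] (NP/S)/(PP\NP)   >
        [0,1] "sent" : ((NP/S)/(PP\NP))/PP
        [1,4] PP   <
          [1,2] "some" : S
          [2,4] PP\S   <
            [2,3] "gave" : PP
            [3,4] "every" : (PP\S)\PP
      [4,5] "clearly" : PP\NP
    [5,6] "with" : (N/S)\(NP/S)
  [6,7] "in" : S\(N/S)

YES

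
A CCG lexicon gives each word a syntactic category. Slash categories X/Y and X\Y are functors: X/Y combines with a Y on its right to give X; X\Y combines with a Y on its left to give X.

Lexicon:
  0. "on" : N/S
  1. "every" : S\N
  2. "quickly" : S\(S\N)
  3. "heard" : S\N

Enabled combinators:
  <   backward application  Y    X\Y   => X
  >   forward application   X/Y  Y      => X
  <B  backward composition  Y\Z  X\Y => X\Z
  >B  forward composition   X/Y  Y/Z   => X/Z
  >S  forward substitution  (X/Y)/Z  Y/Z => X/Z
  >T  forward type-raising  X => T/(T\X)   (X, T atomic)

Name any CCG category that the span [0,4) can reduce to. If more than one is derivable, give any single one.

S

[0,4] S   <
  [0,3] N   >
    [0,1] "on" : N/S
    [1,3] S   <
      [1,2] "every" : S\N
      [2,3] "quickly" : S\(S\N)
  [3,4] "heard" : S\N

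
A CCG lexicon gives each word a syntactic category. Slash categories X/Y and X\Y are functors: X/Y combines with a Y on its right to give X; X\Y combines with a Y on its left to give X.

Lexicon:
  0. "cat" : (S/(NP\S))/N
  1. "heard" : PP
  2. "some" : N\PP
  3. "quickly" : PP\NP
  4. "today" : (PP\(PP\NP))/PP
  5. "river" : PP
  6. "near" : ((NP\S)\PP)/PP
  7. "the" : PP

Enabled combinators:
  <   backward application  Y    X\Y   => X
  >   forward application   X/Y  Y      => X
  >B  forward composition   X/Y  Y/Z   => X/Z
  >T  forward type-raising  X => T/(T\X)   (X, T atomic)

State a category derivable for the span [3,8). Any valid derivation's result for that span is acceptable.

NP\S

[0,8] S   >
  [0,3] S/(NP\S)   >
    [0,1] "cat" : (S/(NP\S))/N
    [1,3] N   <
      [1,2] "heard" : PP
      [2,3] "some" : N\PP
  [3,8] NP\S   <
    [3,6] PP   <
      [3,4] "quickly" : PP\NP
      [4,6] PP\(PP\NP)   >
        [4,5] "today" : (PP\(PP\NP))/PP
        [5,6] "river" : PP
    [6,8] (NP\S)\PP   >
      [6,7] "near" : ((NP\S)\PP)/PP
      [7,8] "the" : PP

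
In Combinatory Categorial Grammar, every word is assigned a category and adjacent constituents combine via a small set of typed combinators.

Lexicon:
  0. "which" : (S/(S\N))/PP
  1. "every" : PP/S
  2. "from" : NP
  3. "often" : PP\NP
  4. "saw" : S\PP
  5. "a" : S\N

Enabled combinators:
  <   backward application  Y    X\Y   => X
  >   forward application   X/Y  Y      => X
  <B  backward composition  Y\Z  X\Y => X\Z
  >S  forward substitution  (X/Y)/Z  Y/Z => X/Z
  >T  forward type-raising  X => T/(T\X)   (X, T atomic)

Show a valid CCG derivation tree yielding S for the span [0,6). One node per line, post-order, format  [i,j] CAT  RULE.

[0,6] S   >
  [0,5] S/(S\N)   >
    [0,1] "which" : (S/(S\N))/PP
    [1,5] PP   >
      [1,2] "every" : PP/S
      [2,5] S   <
        [2,4] PP   >
          [2,3] PP/(PP\NP)   >T
            [2,3] "from" : NP
          [3,4] "often" : PP\NP
        [4,5] "saw" : S\PP
  [5,6] "a" : S\N

[0,1] (S/(S\N))/PP  lex  "which"
[1,2] PP/S  lex  "every"
[2,3] NP  lex  "from"
[2,3] PP/(PP\NP)  >T
[3,4] PP\NP  lex  "often"
[2,4] PP  >  k=3
[4,5] S\PP  lex  "saw"
[2,5] S  <  k=4
[1,5] PP  >  k=2
[0,5] S/(S\N)  >  k=1
[5,6] S\N  lex  "a"
[0,6] S  >  k=5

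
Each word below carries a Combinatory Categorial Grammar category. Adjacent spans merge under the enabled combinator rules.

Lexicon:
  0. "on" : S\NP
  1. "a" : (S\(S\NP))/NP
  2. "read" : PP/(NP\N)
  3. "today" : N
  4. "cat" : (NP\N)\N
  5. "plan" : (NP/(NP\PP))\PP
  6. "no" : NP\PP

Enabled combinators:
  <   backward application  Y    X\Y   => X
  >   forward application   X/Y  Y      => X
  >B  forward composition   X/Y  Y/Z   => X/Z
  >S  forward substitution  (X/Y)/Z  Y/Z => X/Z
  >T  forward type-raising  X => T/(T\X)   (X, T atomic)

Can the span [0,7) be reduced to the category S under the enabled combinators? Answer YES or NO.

YES

[0,7] S   <
  [0,1] "on" : S\NP
  [1,7] S\(S\NP)   >
    [1,2] "a" : (S\(S\NP))/NP
    [2,7] NP   >
      [2,6] NP/(NP\PP)   <
        [2,5] PP   >
          [2,3] "read" : PP/(NP\N)
          [3,5] NP\N   <
            [3,4] "today" : N
            [4,5] "cat" : (NP\N)\N
        [5,6] "plan" : (NP/(NP\PP))\PP
      [6,7] "no" : NP\PP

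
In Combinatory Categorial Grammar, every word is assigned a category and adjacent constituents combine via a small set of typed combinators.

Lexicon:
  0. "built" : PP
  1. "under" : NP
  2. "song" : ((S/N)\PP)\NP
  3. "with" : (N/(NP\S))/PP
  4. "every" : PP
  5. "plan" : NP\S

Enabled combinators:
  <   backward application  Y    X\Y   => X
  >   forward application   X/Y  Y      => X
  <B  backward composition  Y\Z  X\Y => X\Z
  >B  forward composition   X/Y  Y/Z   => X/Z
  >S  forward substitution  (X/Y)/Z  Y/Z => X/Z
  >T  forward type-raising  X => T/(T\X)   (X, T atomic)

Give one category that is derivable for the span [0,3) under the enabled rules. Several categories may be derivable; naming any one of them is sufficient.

[0,6] S   >
  [0,3] S/N   <
    [0,1] "built" : PP
    [1,3] (S/N)\PP   <
      [1,2] "under" : NP
      [2,3] "song" : ((S/N)\PP)\NP
  [3,6] N   >
    [3,5] N/(NP\S)   >
      [3,4] "with" : (N/(NP\S))/PP
      [4,5] "every" : PP
    [5,6] "plan" : NP\S

S/N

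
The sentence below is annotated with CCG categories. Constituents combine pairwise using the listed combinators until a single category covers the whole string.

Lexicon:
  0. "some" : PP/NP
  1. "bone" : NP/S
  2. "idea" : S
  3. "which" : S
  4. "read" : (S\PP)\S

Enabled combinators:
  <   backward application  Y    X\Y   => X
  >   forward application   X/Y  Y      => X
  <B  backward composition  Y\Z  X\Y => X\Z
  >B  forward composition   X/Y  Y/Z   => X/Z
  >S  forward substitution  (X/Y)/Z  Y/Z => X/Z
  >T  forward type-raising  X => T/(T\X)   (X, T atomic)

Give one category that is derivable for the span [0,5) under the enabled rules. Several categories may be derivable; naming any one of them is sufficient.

S

[0,5] S   <
  [0,3] PP   >
    [0,1] "some" : PP/NP
    [1,3] NP   >
      [1,2] "bone" : NP/S
      [2,3] "idea" : S
  [3,5] S\PP   <
    [3,4] "which" : S
    [4,5] "read" : (S\PP)\S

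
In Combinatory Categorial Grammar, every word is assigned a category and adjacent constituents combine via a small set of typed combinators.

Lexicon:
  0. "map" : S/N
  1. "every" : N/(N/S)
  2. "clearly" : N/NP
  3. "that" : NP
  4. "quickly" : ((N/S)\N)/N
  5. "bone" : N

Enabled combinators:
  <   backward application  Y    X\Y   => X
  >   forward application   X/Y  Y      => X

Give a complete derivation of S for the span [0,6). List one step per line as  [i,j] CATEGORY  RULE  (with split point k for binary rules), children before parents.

[0,1] S/N  lex  "map"
[1,2] N/(N/S)  lex  "every"
[2,3] N/NP  lex  "clearly"
[3,4] NP  lex  "that"
[2,4] N  >  k=3
[4,5] ((N/S)\N)/N  lex  "quickly"
[5,6] N  lex  "bone"
[4,6] (N/S)\N  >  k=5
[2,6] N/S  <  k=4
[1,6] N  >  k=2
[0,6] S  >  k=1

[0,6] S   >
  [0,1] "map" : S/N
  [1,6] N   >
    [1,2] "every" : N/(N/S)
    [2,6] N/S   <
      [2,4] N   >
        [2,3] "clearly" : N/NP
        [3,4] "that" : NP
      [4,6] (N/S)\N   >
        [4,5] "quickly" : ((N/S)\N)/N
        [5,6] "bone" : N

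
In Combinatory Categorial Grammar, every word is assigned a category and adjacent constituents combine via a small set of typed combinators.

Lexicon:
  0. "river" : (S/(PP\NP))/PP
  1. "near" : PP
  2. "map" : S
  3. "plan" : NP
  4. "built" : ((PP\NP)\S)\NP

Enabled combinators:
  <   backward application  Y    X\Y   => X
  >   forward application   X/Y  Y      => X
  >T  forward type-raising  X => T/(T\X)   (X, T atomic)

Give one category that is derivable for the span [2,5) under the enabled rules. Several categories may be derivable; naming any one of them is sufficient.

PP\NP

[0,5] S   >
  [0,2] S/(PP\NP)   >
    [0,1] "river" : (S/(PP\NP))/PP
    [1,2] "near" : PP
  [2,5] PP\NP   <
    [2,3] "map" : S
    [3,5] (PP\NP)\S   <
      [3,4] "plan" : NP
      [4,5] "built" : ((PP\NP)\S)\NP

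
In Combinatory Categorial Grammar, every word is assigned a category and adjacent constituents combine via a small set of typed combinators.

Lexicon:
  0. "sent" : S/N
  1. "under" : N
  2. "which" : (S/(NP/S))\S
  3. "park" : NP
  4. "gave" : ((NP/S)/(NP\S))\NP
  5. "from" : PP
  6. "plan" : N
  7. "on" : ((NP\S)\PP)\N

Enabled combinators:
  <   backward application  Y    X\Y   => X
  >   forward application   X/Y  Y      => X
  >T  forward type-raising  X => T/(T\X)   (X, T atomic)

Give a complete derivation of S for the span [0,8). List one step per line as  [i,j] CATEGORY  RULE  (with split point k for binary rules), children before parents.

[0,1] S/N  lex  "sent"
[1,2] N  lex  "under"
[0,2] S  >  k=1
[2,3] (S/(NP/S))\S  lex  "which"
[0,3] S/(NP/S)  <  k=2
[3,4] NP  lex  "park"
[4,5] ((NP/S)/(NP\S))\NP  lex  "gave"
[3,5] (NP/S)/(NP\S)  <  k=4
[5,6] PP  lex  "from"
[6,7] N  lex  "plan"
[7,8] ((NP\S)\PP)\N  lex  "on"
[6,8] (NP\S)\PP  <  k=7
[5,8] NP\S  <  k=6
[3,8] NP/S  >  k=5
[0,8] S  >  k=3

[0,8] S   >
  [0,3] S/(NP/S)   <
    [0,2] S   >
      [0,1] "sent" : S/N
      [1,2] "under" : N
    [2,3] "which" : (S/(NP/S))\S
  [3,8] NP/S   >
    [3,5] (NP/S)/(NP\S)   <
      [3,4] "park" : NP
      [4,5] "gave" : ((NP/S)/(NP\S))\NP
    [5,8] NP\S   <
      [5,6] "from" : PP
      [6,8] (NP\S)\PP   <
        [6,7] "plan" : N
        [7,8] "on" : ((NP\S)\PP)\N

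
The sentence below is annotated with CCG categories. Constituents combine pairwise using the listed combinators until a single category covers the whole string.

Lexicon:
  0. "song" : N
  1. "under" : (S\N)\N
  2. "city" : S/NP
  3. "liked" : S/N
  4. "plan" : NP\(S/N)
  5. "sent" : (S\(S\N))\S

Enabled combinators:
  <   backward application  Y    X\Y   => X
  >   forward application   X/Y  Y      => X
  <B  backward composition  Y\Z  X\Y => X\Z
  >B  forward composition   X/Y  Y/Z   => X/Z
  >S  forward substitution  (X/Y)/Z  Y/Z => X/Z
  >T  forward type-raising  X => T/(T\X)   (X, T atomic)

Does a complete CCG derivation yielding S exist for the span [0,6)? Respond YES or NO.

YES

[0,6] S   <
  [0,2] S\N   <
    [0,1] "song" : N
    [1,2] "under" : (S\N)\N
  [2,6] S\(S\N)   <
    [2,5] S   >
      [2,3] "city" : S/NP
      [3,5] NP   <
        [3,4] "liked" : S/N
        [4,5] "plan" : NP\(S/N)
    [5,6] "sent" : (S\(S\N))\S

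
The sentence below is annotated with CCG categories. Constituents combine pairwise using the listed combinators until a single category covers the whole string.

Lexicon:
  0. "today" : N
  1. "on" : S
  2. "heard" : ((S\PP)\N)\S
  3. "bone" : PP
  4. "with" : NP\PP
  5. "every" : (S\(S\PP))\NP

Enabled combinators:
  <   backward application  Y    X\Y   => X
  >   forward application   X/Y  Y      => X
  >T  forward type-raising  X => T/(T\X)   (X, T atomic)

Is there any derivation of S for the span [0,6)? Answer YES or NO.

YES

[0,6] S   <
  [0,3] S\PP   <
    [0,1] "today" : N
    [1,3] (S\PP)\N   <
      [1,2] "on" : S
      [2,3] "heard" : ((S\PP)\N)\S
  [3,6] S\(S\PP)   <
    [3,5] NP   >
      [3,4] NP/(NP\PP)   >T
        [3,4] "bone" : PP
      [4,5] "with" : NP\PP
    [5,6] "every" : (S\(S\PP))\NP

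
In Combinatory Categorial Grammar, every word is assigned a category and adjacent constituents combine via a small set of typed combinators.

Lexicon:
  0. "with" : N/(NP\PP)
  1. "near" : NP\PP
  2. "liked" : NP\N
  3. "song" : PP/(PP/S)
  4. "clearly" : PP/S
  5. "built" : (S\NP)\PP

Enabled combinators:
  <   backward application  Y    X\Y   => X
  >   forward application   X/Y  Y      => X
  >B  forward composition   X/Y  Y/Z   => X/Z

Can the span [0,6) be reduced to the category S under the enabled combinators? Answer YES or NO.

[0,6] S   <
  [0,3] NP   <
    [0,2] N   >
      [0,1] "with" : N/(NP\PP)
      [1,2] "near" : NP\PP
    [2,3] "liked" : NP\N
  [3,6] S\NP   <
    [3,5] PP   >
      [3,4] "song" : PP/(PP/S)
      [4,5] "clearly" : PP/S
    [5,6] "built" : (S\NP)\PP

YES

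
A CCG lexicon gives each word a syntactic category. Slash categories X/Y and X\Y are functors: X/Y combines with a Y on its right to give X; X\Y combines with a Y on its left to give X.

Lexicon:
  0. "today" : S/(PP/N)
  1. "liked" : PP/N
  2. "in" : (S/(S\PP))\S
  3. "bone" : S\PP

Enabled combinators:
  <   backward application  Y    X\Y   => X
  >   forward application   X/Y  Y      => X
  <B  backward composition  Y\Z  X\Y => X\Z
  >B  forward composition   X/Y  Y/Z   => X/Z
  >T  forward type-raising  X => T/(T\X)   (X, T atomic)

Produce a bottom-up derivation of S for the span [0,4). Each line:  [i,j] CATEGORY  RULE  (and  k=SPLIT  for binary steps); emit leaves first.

[0,1] S/(PP/N)  lex  "today"
[1,2] PP/N  lex  "liked"
[0,2] S  >  k=1
[2,3] (S/(S\PP))\S  lex  "in"
[0,3] S/(S\PP)  <  k=2
[3,4] S\PP  lex  "bone"
[0,4] S  >  k=3

[0,4] S   >
  [0,3] S/(S\PP)   <
    [0,2] S   >
      [0,1] "today" : S/(PP/N)
      [1,2] "liked" : PP/N
    [2,3] "in" : (S/(S\PP))\S
  [3,4] "bone" : S\PP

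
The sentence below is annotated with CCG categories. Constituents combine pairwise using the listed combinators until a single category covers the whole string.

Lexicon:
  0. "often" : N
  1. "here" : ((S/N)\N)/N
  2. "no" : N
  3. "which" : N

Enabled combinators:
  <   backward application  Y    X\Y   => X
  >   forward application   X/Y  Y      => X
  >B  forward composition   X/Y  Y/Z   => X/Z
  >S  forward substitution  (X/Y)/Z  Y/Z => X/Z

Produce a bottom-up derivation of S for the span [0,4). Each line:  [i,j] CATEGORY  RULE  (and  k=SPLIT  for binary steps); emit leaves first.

[0,4] S   >
  [0,3] S/N   <
    [0,1] "often" : N
    [1,3] (S/N)\N   >
      [1,2] "here" : ((S/N)\N)/N
      [2,3] "no" : N
  [3,4] "which" : N

[0,1] N  lex  "often"
[1,2] ((S/N)\N)/N  lex  "here"
[2,3] N  lex  "no"
[1,3] (S/N)\N  >  k=2
[0,3] S/N  <  k=1
[3,4] N  lex  "which"
[0,4] S  >  k=3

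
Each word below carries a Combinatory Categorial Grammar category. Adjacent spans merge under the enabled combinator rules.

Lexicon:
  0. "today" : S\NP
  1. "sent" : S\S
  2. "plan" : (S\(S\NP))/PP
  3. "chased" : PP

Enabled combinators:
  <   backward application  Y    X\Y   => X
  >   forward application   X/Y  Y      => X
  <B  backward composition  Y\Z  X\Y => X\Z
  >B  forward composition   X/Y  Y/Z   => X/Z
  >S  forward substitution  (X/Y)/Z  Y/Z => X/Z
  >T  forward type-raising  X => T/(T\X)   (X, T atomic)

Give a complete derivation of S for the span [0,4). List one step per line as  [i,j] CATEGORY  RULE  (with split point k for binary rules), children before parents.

[0,4] S   <
  [0,2] S\NP   <B
    [0,1] "today" : S\NP
    [1,2] "sent" : S\S
  [2,4] S\(S\NP)   >
    [2,3] "plan" : (S\(S\NP))/PP
    [3,4] "chased" : PP

[0,1] S\NP  lex  "today"
[1,2] S\S  lex  "sent"
[0,2] S\NP  <B  k=1
[2,3] (S\(S\NP))/PP  lex  "plan"
[3,4] PP  lex  "chased"
[2,4] S\(S\NP)  >  k=3
[0,4] S  <  k=2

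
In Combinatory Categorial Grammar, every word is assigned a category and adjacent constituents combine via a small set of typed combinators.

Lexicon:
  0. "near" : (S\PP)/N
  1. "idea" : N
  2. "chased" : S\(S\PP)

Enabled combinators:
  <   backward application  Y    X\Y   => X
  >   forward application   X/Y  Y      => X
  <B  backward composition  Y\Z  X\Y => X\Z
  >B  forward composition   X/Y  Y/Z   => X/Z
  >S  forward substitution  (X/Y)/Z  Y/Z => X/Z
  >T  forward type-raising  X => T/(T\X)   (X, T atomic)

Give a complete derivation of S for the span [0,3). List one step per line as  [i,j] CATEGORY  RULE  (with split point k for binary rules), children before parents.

[0,1] (S\PP)/N  lex  "near"
[1,2] N  lex  "idea"
[0,2] S\PP  >  k=1
[2,3] S\(S\PP)  lex  "chased"
[0,3] S  <  k=2

[0,3] S   <
  [0,2] S\PP   >
    [0,1] "near" : (S\PP)/N
    [1,2] "idea" : N
  [2,3] "chased" : S\(S\PP)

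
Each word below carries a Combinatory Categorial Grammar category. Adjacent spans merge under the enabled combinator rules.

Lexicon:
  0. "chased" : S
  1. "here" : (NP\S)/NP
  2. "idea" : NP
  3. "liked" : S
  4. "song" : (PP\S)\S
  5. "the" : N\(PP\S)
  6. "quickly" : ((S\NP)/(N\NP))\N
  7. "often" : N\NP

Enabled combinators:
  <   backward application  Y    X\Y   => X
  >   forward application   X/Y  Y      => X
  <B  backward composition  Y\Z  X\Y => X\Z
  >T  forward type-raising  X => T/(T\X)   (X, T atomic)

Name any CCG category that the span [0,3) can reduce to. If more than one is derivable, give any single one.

[0,8] S   <
  [0,3] NP   <
    [0,1] "chased" : S
    [1,3] NP\S   >
      [1,2] "here" : (NP\S)/NP
      [2,3] "idea" : NP
  [3,8] S\NP   >
    [3,7] (S\NP)/(N\NP)   <
      [3,6] N   <
        [3,5] PP\S   <
          [3,4] "liked" : S
          [4,5] "song" : (PP\S)\S
        [5,6] "the" : N\(PP\S)
      [6,7] "quickly" : ((S\NP)/(N\NP))\N
    [7,8] "often" : N\NP

NP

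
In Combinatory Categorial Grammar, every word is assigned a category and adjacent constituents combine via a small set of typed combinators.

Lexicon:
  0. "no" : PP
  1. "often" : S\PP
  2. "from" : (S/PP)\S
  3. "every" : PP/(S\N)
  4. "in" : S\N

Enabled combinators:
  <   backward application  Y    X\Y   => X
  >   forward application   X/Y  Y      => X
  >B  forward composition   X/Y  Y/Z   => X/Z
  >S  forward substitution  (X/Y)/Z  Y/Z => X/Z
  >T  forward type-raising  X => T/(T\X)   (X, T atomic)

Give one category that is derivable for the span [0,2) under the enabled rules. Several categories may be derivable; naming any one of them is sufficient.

[0,5] S   >
  [0,3] S/PP   <
    [0,2] S   >
      [0,1] S/(S\PP)   >T
        [0,1] "no" : PP
      [1,2] "often" : S\PP
    [2,3] "from" : (S/PP)\S
  [3,5] PP   >
    [3,4] "every" : PP/(S\N)
    [4,5] "in" : S\N

S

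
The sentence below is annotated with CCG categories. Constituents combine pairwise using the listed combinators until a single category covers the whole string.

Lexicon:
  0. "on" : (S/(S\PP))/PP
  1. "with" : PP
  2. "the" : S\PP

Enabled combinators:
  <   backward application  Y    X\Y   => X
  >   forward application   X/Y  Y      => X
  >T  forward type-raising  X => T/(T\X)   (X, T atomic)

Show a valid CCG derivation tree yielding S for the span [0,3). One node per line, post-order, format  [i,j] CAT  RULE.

[0,1] (S/(S\PP))/PP  lex  "on"
[1,2] PP  lex  "with"
[0,2] S/(S\PP)  >  k=1
[2,3] S\PP  lex  "the"
[0,3] S  >  k=2

[0,3] S   >
  [0,2] S/(S\PP)   >
    [0,1] "on" : (S/(S\PP))/PP
    [1,2] "with" : PP
  [2,3] "the" : S\PP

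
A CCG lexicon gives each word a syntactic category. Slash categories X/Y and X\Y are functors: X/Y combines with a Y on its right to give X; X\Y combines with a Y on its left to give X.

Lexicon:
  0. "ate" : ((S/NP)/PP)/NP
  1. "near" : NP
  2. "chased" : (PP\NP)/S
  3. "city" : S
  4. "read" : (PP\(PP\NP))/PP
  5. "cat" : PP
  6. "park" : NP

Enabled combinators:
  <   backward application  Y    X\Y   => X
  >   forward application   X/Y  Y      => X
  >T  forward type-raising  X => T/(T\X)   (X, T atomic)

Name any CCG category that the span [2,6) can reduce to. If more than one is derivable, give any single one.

PP

[0,7] S   >
  [0,6] S/NP   >
    [0,2] (S/NP)/PP   >
      [0,1] "ate" : ((S/NP)/PP)/NP
      [1,2] "near" : NP
    [2,6] PP   <
      [2,4] PP\NP   >
        [2,3] "chased" : (PP\NP)/S
        [3,4] "city" : S
      [4,6] PP\(PP\NP)   >
        [4,5] "read" : (PP\(PP\NP))/PP
        [5,6] "cat" : PP
  [6,7] "park" : NP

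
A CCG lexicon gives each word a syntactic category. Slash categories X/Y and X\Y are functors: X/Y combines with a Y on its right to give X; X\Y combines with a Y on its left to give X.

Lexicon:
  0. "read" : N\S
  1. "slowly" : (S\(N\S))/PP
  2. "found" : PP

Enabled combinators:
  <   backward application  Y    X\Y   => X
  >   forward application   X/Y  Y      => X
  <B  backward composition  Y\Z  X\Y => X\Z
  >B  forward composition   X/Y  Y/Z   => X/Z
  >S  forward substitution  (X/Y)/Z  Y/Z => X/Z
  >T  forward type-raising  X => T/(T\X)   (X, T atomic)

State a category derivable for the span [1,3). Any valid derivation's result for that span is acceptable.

[0,3] S   <
  [0,1] "read" : N\S
  [1,3] S\(N\S)   >
    [1,2] "slowly" : (S\(N\S))/PP
    [2,3] "found" : PP

S\(N\S)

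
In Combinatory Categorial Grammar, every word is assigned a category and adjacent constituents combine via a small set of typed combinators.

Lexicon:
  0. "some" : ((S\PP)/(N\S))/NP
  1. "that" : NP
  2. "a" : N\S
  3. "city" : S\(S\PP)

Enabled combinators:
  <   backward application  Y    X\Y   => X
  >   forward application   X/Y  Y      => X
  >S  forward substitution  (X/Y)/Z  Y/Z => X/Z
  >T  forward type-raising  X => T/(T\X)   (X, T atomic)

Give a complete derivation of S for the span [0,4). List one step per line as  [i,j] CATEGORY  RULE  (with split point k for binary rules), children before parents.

[0,4] S   <
  [0,3] S\PP   >
    [0,2] (S\PP)/(N\S)   >
      [0,1] "some" : ((S\PP)/(N\S))/NP
      [1,2] "that" : NP
    [2,3] "a" : N\S
  [3,4] "city" : S\(S\PP)

[0,1] ((S\PP)/(N\S))/NP  lex  "some"
[1,2] NP  lex  "that"
[0,2] (S\PP)/(N\S)  >  k=1
[2,3] N\S  lex  "a"
[0,3] S\PP  >  k=2
[3,4] S\(S\PP)  lex  "city"
[0,4] S  <  k=3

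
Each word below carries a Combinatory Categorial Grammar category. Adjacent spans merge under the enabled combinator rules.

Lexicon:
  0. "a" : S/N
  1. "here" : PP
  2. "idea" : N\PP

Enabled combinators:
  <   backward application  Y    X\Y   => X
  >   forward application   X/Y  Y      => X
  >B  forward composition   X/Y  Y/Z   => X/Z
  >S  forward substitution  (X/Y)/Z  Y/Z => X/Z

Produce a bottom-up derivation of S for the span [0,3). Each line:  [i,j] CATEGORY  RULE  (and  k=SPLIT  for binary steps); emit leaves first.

[0,3] S   >
  [0,1] "a" : S/N
  [1,3] N   <
    [1,2] "here" : PP
    [2,3] "idea" : N\PP

[0,1] S/N  lex  "a"
[1,2] PP  lex  "here"
[2,3] N\PP  lex  "idea"
[1,3] N  <  k=2
[0,3] S  >  k=1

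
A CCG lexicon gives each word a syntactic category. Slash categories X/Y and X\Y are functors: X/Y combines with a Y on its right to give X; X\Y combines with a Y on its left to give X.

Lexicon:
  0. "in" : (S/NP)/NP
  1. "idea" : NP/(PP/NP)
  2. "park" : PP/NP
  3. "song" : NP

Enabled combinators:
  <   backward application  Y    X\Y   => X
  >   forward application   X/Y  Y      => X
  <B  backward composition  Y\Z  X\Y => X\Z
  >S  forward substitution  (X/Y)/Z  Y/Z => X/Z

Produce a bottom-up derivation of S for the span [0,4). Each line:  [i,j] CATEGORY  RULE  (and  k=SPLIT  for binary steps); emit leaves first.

[0,1] (S/NP)/NP  lex  "in"
[1,2] NP/(PP/NP)  lex  "idea"
[2,3] PP/NP  lex  "park"
[1,3] NP  >  k=2
[0,3] S/NP  >  k=1
[3,4] NP  lex  "song"
[0,4] S  >  k=3

[0,4] S   >
  [0,3] S/NP   >
    [0,1] "in" : (S/NP)/NP
    [1,3] NP   >
      [1,2] "idea" : NP/(PP/NP)
      [2,3] "park" : PP/NP
  [3,4] "song" : NP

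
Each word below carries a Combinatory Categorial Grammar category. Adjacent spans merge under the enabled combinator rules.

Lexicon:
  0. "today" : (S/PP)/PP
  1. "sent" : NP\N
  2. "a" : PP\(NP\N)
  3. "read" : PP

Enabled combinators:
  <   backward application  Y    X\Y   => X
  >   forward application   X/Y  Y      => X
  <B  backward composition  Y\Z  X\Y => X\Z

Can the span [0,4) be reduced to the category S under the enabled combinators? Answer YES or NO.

[0,4] S   >
  [0,3] S/PP   >
    [0,1] "today" : (S/PP)/PP
    [1,3] PP   <
      [1,2] "sent" : NP\N
      [2,3] "a" : PP\(NP\N)
  [3,4] "read" : PP

YES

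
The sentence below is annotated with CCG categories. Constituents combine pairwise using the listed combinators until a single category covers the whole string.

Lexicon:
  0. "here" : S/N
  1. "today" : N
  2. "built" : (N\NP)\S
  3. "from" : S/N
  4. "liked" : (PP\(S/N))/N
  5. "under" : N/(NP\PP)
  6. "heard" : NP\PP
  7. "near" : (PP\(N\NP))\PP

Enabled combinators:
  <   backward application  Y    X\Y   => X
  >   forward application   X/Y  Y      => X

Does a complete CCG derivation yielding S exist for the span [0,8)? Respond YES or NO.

S/N N (N\NP)\S S/N (PP\(S/N))/N N/(NP\PP) NP\PP (PP\(N\NP))\PP
CKY chart[0,8] = {PP}; S ∉ chart

NO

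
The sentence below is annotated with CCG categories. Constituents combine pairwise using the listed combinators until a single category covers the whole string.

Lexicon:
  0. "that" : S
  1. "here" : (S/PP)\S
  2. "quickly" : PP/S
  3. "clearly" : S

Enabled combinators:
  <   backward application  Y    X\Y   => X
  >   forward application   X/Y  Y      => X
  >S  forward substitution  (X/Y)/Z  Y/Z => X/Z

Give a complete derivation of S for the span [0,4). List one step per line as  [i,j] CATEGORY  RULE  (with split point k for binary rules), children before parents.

[0,1] S  lex  "that"
[1,2] (S/PP)\S  lex  "here"
[0,2] S/PP  <  k=1
[2,3] PP/S  lex  "quickly"
[3,4] S  lex  "clearly"
[2,4] PP  >  k=3
[0,4] S  >  k=2

[0,4] S   >
  [0,2] S/PP   <
    [0,1] "that" : S
    [1,2] "here" : (S/PP)\S
  [2,4] PP   >
    [2,3] "quickly" : PP/S
    [3,4] "clearly" : S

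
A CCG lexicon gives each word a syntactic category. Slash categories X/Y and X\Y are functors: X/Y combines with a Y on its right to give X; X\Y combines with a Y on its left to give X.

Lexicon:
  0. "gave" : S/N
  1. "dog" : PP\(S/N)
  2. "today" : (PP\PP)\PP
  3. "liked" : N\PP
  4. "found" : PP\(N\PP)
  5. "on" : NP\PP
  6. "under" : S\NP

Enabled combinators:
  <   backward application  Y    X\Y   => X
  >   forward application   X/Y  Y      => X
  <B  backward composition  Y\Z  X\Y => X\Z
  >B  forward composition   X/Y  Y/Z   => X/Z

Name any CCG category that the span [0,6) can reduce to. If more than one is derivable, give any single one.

NP

[0,7] S   <
  [0,6] NP   <
    [0,5] PP   <
      [0,4] N\PP   <B
        [0,3] PP\PP   <
          [0,2] PP   <
            [0,1] "gave" : S/N
            [1,2] "dog" : PP\(S/N)
          [2,3] "today" : (PP\PP)\PP
        [3,4] "liked" : N\PP
      [4,5] "found" : PP\(N\PP)
    [5,6] "on" : NP\PP
  [6,7] "under" : S\NP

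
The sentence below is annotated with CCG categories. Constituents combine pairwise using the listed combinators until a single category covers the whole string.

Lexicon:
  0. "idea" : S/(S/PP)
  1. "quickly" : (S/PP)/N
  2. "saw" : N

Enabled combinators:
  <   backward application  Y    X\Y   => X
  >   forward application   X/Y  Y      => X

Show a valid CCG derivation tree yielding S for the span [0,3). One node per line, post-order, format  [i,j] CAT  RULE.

[0,1] S/(S/PP)  lex  "idea"
[1,2] (S/PP)/N  lex  "quickly"
[2,3] N  lex  "saw"
[1,3] S/PP  >  k=2
[0,3] S  >  k=1

[0,3] S   >
  [0,1] "idea" : S/(S/PP)
  [1,3] S/PP   >
    [1,2] "quickly" : (S/PP)/N
    [2,3] "saw" : N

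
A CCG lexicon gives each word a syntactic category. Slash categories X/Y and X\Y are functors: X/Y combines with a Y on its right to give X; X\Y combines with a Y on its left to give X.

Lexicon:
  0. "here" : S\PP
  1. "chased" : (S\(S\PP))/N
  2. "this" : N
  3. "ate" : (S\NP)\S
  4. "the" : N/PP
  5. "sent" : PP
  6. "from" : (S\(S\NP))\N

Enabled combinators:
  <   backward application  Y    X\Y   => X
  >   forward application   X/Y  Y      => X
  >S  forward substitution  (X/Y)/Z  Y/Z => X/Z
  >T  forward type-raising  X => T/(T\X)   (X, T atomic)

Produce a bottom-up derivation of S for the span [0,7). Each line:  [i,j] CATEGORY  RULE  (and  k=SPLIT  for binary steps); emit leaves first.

[0,7] S   <
  [0,4] S\NP   <
    [0,3] S   <
      [0,1] "here" : S\PP
      [1,3] S\(S\PP)   >
        [1,2] "chased" : (S\(S\PP))/N
        [2,3] "this" : N
    [3,4] "ate" : (S\NP)\S
  [4,7] S\(S\NP)   <
    [4,6] N   >
      [4,5] "the" : N/PP
      [5,6] "sent" : PP
    [6,7] "from" : (S\(S\NP))\N

[0,1] S\PP  lex  "here"
[1,2] (S\(S\PP))/N  lex  "chased"
[2,3] N  lex  "this"
[1,3] S\(S\PP)  >  k=2
[0,3] S  <  k=1
[3,4] (S\NP)\S  lex  "ate"
[0,4] S\NP  <  k=3
[4,5] N/PP  lex  "the"
[5,6] PP  lex  "sent"
[4,6] N  >  k=5
[6,7] (S\(S\NP))\N  lex  "from"
[4,7] S\(S\NP)  <  k=6
[0,7] S  <  k=4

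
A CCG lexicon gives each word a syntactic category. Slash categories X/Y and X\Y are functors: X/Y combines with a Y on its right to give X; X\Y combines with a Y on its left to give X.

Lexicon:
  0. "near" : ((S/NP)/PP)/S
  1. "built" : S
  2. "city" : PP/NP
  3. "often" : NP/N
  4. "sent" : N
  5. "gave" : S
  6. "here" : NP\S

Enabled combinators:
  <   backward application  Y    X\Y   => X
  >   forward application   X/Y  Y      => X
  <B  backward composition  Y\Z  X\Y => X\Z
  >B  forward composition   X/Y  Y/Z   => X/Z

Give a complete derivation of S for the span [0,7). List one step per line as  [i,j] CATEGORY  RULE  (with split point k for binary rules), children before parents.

[0,7] S   >
  [0,5] S/NP   >
    [0,2] (S/NP)/PP   >
      [0,1] "near" : ((S/NP)/PP)/S
      [1,2] "built" : S
    [2,5] PP   >
      [2,3] "city" : PP/NP
      [3,5] NP   >
        [3,4] "often" : NP/N
        [4,5] "sent" : N
  [5,7] NP   <
    [5,6] "gave" : S
    [6,7] "here" : NP\S

[0,1] ((S/NP)/PP)/S  lex  "near"
[1,2] S  lex  "built"
[0,2] (S/NP)/PP  >  k=1
[2,3] PP/NP  lex  "city"
[3,4] NP/N  lex  "often"
[4,5] N  lex  "sent"
[3,5] NP  >  k=4
[2,5] PP  >  k=3
[0,5] S/NP  >  k=2
[5,6] S  lex  "gave"
[6,7] NP\S  lex  "here"
[5,7] NP  <  k=6
[0,7] S  >  k=5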